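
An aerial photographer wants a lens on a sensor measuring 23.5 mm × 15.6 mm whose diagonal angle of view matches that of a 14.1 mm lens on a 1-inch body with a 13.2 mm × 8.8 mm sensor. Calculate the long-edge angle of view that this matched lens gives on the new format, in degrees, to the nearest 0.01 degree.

Sensor diagonal = √(13.2² + 8.8²) = √251.6800 ≈ 15.8644 mm.
Sensor diagonal = √(23.5² + 15.6²) = √795.6100 ≈ 28.2066 mm.
Equal diagonal AOV ⇒ f₂ = f₁ · 28.2066/15.8644 = 14.1 × 1.77798 ≈ 25.0695 mm.
Long-edge AOV on the new format = 2·arctan(23.5 / (2 × 25.0695)) = 2·arctan(0.46870) ≈ 50.2248°.

50.22°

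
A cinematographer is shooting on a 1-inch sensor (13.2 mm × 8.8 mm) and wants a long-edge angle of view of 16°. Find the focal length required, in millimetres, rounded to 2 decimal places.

46.96 mm

From α = 2·arctan(w/2f) we get f = w / (2·tan(α/2)).
With w = 13.2 mm and α/2 = 8°, tan(α/2) ≈ 0.14054, so f ≈ 13.2 / 0.28108 ≈ 46.9614 mm.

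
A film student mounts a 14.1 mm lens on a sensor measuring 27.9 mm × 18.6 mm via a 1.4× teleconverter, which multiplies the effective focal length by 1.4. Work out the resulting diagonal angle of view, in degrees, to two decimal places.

80.68°

Effective focal length f = 14.1 × 1.4 = 19.74 mm.
Sensor diagonal = √(27.9² + 18.6²) = √1124.3700 ≈ 33.5316 mm.
α = 2·arctan(33.532 / (2 × 19.74)) = 2·arctan(0.84933) ≈ 80.6846°.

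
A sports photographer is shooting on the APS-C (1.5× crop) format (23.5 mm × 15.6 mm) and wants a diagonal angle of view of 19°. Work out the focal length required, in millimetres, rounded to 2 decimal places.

Sensor diagonal = √(23.5² + 15.6²) = √795.6100 ≈ 28.2066 mm.
From α = 2·arctan(d/2f) we get f = d / (2·tan(α/2)).
With d = 28.2066 mm and α/2 = 9.5°, tan(α/2) ≈ 0.16734, so f ≈ 28.2066 / 0.33469 ≈ 84.2779 mm.

84.28 mm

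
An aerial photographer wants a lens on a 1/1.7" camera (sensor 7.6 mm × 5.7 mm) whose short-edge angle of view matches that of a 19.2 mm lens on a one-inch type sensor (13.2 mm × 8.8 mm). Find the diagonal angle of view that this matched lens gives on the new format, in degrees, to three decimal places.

41.808°

Equal short-edge AOV ⇒ f₂ = f₁ · 5.7/8.8 = 19.2 × 0.64773 ≈ 12.4364 mm.
Sensor diagonal = √(7.6² + 5.7²) = √90.2500 ≈ 9.5000 mm.
Diagonal AOV on the new format = 2·arctan(9.5000 / (2 × 12.4364)) = 2·arctan(0.38194) ≈ 41.8082°.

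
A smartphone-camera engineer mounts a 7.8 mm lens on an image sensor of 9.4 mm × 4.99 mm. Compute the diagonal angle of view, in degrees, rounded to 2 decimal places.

68.60°

Sensor diagonal = √(9.4² + 4.99²) = √113.2601 ≈ 10.6424 mm.
Angle of view α = 2·arctan(d/2f) with d = 10.6424 mm and f = 7.8 mm.
d/2f = 0.68220; arctan(0.68220) ≈ 34.3019°, so α ≈ 68.6039°.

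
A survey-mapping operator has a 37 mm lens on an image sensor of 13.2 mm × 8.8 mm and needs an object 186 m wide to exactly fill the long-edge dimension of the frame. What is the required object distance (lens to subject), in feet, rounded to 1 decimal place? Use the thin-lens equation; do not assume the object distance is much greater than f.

1710.6 ft

W: 186 m = 186000 mm.
Magnification m = w/W = dᵢ/dₒ; combined with 1/f = 1/dₒ + 1/dᵢ this gives dₒ = f·(1 + W/w).
dₒ = 37 mm × (1 + 186000/13.2) = 37 × 14091.9091 ≈ 521400.636 mm = 521400.636/304.8 ft = 1710.63 ft.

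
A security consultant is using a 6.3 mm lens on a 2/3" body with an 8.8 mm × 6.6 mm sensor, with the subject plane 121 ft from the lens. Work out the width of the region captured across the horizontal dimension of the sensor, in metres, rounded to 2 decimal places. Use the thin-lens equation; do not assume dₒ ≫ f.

dₒ: 121 ft × 304.8 mm/ft = 36880.80 mm.
Similar triangles through the lens centre give W/dₒ = w/dᵢ; with 1/f = 1/dₒ + 1/dᵢ this gives W = w·(dₒ − f)/f.
W = 8.8 mm × (36880.8 − 6.3) / 6.3 = 8.8 × 5853.0951 ≈ 51507.236 mm = 51.5072 m.

51.51 m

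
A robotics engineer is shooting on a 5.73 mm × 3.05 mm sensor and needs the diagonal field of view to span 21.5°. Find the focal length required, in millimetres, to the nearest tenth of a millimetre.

17.1 mm

Sensor diagonal = √(5.73² + 3.05²) = √42.1354 ≈ 6.4912 mm.
From α = 2·arctan(d/2f) we get f = d / (2·tan(α/2)).
With d = 6.4912 mm and α/2 = 10.75°, tan(α/2) ≈ 0.18986, so f ≈ 6.4912 / 0.37971 ≈ 17.0950 mm.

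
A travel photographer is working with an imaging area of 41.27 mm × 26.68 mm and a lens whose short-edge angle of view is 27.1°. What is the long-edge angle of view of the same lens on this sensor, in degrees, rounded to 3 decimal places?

From the short-edge AOV: f = 26.68 / (2·tan(13.55°)) = 26.68 / 0.48200 ≈ 55.3523 mm.
Long-edge AOV = 2·arctan(41.27 / (2 × 55.3523)) = 2·arctan(0.37279) ≈ 40.8903°.

40.890°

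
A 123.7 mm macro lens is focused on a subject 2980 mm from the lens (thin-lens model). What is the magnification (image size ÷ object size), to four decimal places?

0.0433×

Thin lens: 1/f = 1/dₒ + 1/dᵢ → 1/dᵢ = 1/123.7 − 1/2980 = 0.0077485 mm⁻¹, so dᵢ ≈ 129.0572 mm.
Magnification m = dᵢ/dₒ = 129.0572/2980 ≈ 0.04331.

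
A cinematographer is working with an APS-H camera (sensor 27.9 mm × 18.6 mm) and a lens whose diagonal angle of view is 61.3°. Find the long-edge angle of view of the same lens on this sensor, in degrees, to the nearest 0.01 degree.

52.49°

Sensor diagonal = √(27.9² + 18.6²) = √1124.3700 ≈ 33.5316 mm.
From the diagonal AOV: f = 33.5316 / (2·tan(30.65°)) = 33.5316 / 1.18515 ≈ 28.2931 mm.
Long-edge AOV = 2·arctan(27.9 / (2 × 28.2931)) = 2·arctan(0.49305) ≈ 52.4915°.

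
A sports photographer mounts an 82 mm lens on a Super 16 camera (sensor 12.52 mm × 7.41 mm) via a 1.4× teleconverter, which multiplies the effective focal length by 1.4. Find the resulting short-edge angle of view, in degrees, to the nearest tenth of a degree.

Effective focal length f = 82 × 1.4 = 114.8 mm.
α = 2·arctan(7.41 / (2 × 114.8)) = 2·arctan(0.03227) ≈ 3.6970°.

3.7°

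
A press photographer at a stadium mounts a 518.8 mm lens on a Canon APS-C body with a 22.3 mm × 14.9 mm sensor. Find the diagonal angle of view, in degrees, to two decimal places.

2.96°

Sensor diagonal = √(22.3² + 14.9²) = √719.3000 ≈ 26.8198 mm.
Angle of view α = 2·arctan(d/2f) with d = 26.8198 mm and f = 518.8 mm.
d/2f = 0.02585; arctan(0.02585) ≈ 1.4806°, so α ≈ 2.9613°.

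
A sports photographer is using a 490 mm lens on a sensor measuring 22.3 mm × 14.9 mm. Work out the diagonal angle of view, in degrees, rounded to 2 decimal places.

Sensor diagonal = √(22.3² + 14.9²) = √719.3000 ≈ 26.8198 mm.
Angle of view α = 2·arctan(d/2f) with d = 26.8198 mm and f = 490 mm.
d/2f = 0.02737; arctan(0.02737) ≈ 1.5676°, so α ≈ 3.1353°.

3.14°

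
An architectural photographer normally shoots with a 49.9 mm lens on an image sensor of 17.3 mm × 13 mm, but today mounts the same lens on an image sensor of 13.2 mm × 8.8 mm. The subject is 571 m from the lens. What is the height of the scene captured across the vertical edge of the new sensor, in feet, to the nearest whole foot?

330 ft

The focal length stays 49.9 mm; the relevant sensor dimension is now h = 8.8 mm. Object distance dₒ = 571 m = 571000 mm.
Thin-lens field height W = h·(dₒ − f)/f = 8.8 × (571000 − 49.9)/49.9 ≈ 100688.595 mm = 100688.595/304.8 ft = 330.343 ft.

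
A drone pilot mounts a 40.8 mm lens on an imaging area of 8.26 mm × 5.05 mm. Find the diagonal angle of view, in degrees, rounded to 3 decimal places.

13.532°

Sensor diagonal = √(8.26² + 5.05²) = √93.7301 ≈ 9.6814 mm.
Angle of view α = 2·arctan(d/2f) with d = 9.6814 mm and f = 40.8 mm.
d/2f = 0.11864; arctan(0.11864) ≈ 6.7662°, so α ≈ 13.5325°.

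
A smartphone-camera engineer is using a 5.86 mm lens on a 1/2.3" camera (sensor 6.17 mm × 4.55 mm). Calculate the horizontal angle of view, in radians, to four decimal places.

Angle of view α = 2·arctan(w/2f) with w = 6.17 mm and f = 5.86 mm.
w/2f = 0.52645; arctan(0.52645) ≈ 0.4846 rad, so α ≈ 0.9692 rad.

0.9692 rad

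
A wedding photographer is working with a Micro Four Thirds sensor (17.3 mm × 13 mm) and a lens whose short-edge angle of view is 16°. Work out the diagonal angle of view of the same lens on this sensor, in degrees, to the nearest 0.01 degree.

26.33°

From the short-edge AOV: f = 13 / (2·tan(8°)) = 13 / 0.28108 ≈ 46.2499 mm.
Sensor diagonal = √(17.3² + 13²) = √468.2900 ≈ 21.6400 mm.
Diagonal AOV = 2·arctan(21.6400 / (2 × 46.2499)) = 2·arctan(0.23395) ≈ 26.3347°.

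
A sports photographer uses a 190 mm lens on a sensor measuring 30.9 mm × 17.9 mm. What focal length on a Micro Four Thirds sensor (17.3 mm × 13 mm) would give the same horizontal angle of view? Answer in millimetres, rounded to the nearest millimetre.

106 mm

Equal angle of view means equal width/f ratio, so f₂ = f₁ · (width₂/width₁) = 190 × 17.3/30.9.
f₂ = 190 × 0.55987 ≈ 106.375 mm.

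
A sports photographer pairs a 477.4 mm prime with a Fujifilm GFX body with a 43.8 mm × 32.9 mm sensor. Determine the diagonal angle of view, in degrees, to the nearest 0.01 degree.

6.57°

Sensor diagonal = √(43.8² + 32.9²) = √3000.8500 ≈ 54.7800 mm.
Angle of view α = 2·arctan(d/2f) with d = 54.7800 mm and f = 477.4 mm.
d/2f = 0.05737; arctan(0.05737) ≈ 3.2836°, so α ≈ 6.5673°.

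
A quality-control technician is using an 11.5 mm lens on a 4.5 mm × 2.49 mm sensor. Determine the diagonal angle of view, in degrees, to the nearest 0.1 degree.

25.2°

Sensor diagonal = √(4.5² + 2.49²) = √26.4501 ≈ 5.1430 mm.
Angle of view α = 2·arctan(d/2f) with d = 5.1430 mm and f = 11.5 mm.
d/2f = 0.22361; arctan(0.22361) ≈ 12.6044°, so α ≈ 25.2088°.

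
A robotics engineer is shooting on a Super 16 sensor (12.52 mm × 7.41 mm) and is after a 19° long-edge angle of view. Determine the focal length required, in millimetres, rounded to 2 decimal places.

37.41 mm

From α = 2·arctan(w/2f) we get f = w / (2·tan(α/2)).
With w = 12.52 mm and α/2 = 9.5°, tan(α/2) ≈ 0.16734, so f ≈ 12.52 / 0.33469 ≈ 37.4083 mm.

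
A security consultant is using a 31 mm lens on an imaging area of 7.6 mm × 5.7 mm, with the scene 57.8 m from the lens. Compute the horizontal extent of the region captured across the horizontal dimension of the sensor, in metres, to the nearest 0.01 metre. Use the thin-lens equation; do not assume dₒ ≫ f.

dₒ: 57.8 m = 57800 mm.
Similar triangles through the lens centre give W/dₒ = w/dᵢ; with 1/f = 1/dₒ + 1/dᵢ this gives W = w·(dₒ − f)/f.
W = 7.6 mm × (57800 − 31) / 31 = 7.6 × 1863.5161 ≈ 14162.723 mm = 14.1627 m.

14.16 m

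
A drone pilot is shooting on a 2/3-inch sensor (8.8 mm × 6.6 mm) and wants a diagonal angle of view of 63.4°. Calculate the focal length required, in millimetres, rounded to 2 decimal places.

Sensor diagonal = √(8.8² + 6.6²) = √121.0000 ≈ 11.0000 mm.
From α = 2·arctan(d/2f) we get f = d / (2·tan(α/2)).
With d = 11.0000 mm and α/2 = 31.7°, tan(α/2) ≈ 0.61761, so f ≈ 11.0000 / 1.23523 ≈ 8.9053 mm.

8.91 mm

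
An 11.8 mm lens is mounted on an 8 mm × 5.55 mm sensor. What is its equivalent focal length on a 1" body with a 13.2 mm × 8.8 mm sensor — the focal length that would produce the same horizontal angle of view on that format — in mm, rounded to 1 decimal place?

19.5 mm

Equal angle of view means equal width/f ratio, so f₂ = f₁ · (width₂/width₁) = 11.8 × 13.2/8.
f₂ = 11.8 × 1.65000 ≈ 19.470 mm.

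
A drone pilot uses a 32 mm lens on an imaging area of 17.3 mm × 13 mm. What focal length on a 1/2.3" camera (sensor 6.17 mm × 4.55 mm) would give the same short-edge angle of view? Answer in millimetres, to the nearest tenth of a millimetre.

11.2 mm

Equal angle of view means equal height/f ratio, so f₂ = f₁ · (height₂/height₁) = 32 × 4.55/13.
f₂ = 32 × 0.35000 ≈ 11.200 mm.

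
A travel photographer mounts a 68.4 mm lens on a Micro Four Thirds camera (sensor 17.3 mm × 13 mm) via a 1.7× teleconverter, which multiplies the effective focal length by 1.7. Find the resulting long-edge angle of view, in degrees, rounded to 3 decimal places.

8.509°

Effective focal length f = 68.4 × 1.7 = 116.28 mm.
α = 2·arctan(17.3 / (2 × 116.28)) = 2·arctan(0.07439) ≈ 8.5087°.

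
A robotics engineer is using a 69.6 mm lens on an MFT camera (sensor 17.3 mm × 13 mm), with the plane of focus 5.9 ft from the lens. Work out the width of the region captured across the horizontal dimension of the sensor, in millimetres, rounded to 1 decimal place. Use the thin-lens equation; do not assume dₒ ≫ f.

dₒ: 5.9 ft × 304.8 mm/ft = 1798.32 mm.
Similar triangles through the lens centre give W/dₒ = w/dᵢ; with 1/f = 1/dₒ + 1/dᵢ this gives W = w·(dₒ − f)/f.
W = 17.3 mm × (1798.32 − 69.6) / 69.6 = 17.3 × 24.8379 ≈ 429.696 mm.

429.7 mm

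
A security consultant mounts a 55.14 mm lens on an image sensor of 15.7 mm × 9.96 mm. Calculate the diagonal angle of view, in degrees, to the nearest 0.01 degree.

Sensor diagonal = √(15.7² + 9.96²) = √345.6916 ≈ 18.5928 mm.
Angle of view α = 2·arctan(d/2f) with d = 18.5928 mm and f = 55.14 mm.
d/2f = 0.16860; arctan(0.16860) ≈ 9.5699°, so α ≈ 19.1397°.

19.14°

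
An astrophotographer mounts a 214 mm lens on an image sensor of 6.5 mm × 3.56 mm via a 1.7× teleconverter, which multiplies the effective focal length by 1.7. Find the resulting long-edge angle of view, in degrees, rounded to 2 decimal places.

Effective focal length f = 214 × 1.7 = 363.8 mm.
α = 2·arctan(6.5 / (2 × 363.8)) = 2·arctan(0.00893) ≈ 1.0237°.

1.02°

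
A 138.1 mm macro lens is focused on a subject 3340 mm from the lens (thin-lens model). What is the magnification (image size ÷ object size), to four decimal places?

0.0431×

Thin lens: 1/f = 1/dₒ + 1/dᵢ → 1/dᵢ = 1/138.1 − 1/3340 = 0.0069417 mm⁻¹, so dᵢ ≈ 144.0563 mm.
Magnification m = dᵢ/dₒ = 144.0563/3340 ≈ 0.04313.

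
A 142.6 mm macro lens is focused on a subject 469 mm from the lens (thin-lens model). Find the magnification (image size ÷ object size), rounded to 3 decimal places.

Thin lens: 1/f = 1/dₒ + 1/dᵢ → 1/dᵢ = 1/142.6 − 1/469 = 0.0048804 mm⁻¹, so dᵢ ≈ 204.9001 mm.
Magnification m = dᵢ/dₒ = 204.9001/469 ≈ 0.43689.

0.437×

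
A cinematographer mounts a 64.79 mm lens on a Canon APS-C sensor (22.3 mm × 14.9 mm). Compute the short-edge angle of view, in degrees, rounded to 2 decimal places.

Angle of view α = 2·arctan(h/2f) with h = 14.9 mm and f = 64.79 mm.
h/2f = 0.11499; arctan(0.11499) ≈ 6.5595°, so α ≈ 13.1189°.

13.12°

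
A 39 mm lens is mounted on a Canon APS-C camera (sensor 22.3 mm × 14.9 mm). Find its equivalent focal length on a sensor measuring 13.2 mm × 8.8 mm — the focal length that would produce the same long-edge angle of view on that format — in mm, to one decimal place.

23.1 mm

Equal angle of view means equal width/f ratio, so f₂ = f₁ · (width₂/width₁) = 39 × 13.2/22.3.
f₂ = 39 × 0.59193 ≈ 23.085 mm.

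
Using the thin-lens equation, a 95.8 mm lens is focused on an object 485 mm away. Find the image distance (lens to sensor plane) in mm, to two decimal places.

119.38 mm

1/dᵢ = 1/f − 1/dₒ = 1/95.8 − 1/485 = 0.0083766 mm⁻¹.
dᵢ = 1/0.0083766 ≈ 119.3808 mm.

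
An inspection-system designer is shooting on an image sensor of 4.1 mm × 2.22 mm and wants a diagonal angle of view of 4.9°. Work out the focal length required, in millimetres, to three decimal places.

Sensor diagonal = √(4.1² + 2.22²) = √21.7384 ≈ 4.6624 mm.
From α = 2·arctan(d/2f) we get f = d / (2·tan(α/2)).
With d = 4.6624 mm and α/2 = 2.45°, tan(α/2) ≈ 0.04279, so f ≈ 4.6624 / 0.08557 ≈ 54.4848 mm.

54.485 mm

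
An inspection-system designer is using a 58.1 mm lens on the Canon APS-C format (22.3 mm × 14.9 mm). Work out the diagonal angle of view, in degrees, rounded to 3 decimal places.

25.993°

Sensor diagonal = √(22.3² + 14.9²) = √719.3000 ≈ 26.8198 mm.
Angle of view α = 2·arctan(d/2f) with d = 26.8198 mm and f = 58.1 mm.
d/2f = 0.23081; arctan(0.23081) ≈ 12.9967°, so α ≈ 25.9933°.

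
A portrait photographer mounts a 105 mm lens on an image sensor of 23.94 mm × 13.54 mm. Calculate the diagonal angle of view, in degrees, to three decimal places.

Sensor diagonal = √(23.94² + 13.54²) = √756.4552 ≈ 27.5037 mm.
Angle of view α = 2·arctan(d/2f) with d = 27.5037 mm and f = 105 mm.
d/2f = 0.13097; arctan(0.13097) ≈ 7.4616°, so α ≈ 14.9231°.

14.923°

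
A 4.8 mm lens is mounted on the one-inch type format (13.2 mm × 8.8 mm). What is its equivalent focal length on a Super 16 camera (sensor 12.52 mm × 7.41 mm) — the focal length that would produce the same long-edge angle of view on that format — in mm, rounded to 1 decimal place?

4.6 mm

Equal angle of view means equal width/f ratio, so f₂ = f₁ · (width₂/width₁) = 4.8 × 12.52/13.2.
f₂ = 4.8 × 0.94848 ≈ 4.553 mm.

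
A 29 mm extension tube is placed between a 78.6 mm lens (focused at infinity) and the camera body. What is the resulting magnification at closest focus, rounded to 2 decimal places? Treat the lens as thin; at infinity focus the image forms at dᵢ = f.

The tube moves the image plane from f to f + e, so dᵢ = 78.6 + 29 = 107.6 mm. Focus is achieved when 1/f = 1/dₒ + 1/dᵢ, giving dₒ = 1/(1/f − 1/(f+e)).
Magnification m = dᵢ/dₒ = (f+e)·(1/f − 1/(f+e)) = e/f = 29/78.6 ≈ 0.3690.

0.37×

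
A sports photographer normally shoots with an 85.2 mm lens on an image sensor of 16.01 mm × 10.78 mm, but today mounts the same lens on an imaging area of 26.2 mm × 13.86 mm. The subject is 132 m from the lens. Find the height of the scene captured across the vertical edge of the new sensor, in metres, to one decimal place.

The focal length stays 85.2 mm; the relevant sensor dimension is now h = 13.86 mm. Object distance dₒ = 132 m = 132000 mm.
Thin-lens field height W = h·(dₒ − f)/f = 13.86 × (132000 − 85.2)/85.2 ≈ 21459.379 mm = 21.4594 m.

21.5 m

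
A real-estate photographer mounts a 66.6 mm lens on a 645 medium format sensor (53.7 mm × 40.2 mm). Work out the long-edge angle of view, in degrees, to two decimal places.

Angle of view α = 2·arctan(w/2f) with w = 53.7 mm and f = 66.6 mm.
w/2f = 0.40315; arctan(0.40315) ≈ 21.9570°, so α ≈ 43.9140°.

43.91°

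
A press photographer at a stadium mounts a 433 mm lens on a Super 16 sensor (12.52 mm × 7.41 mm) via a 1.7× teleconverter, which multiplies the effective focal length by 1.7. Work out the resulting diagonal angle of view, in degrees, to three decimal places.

1.132°

Effective focal length f = 433 × 1.7 = 736.1 mm.
Sensor diagonal = √(12.52² + 7.41²) = √211.6585 ≈ 14.5485 mm.
α = 2·arctan(14.548 / (2 × 736.1)) = 2·arctan(0.00988) ≈ 1.1324°.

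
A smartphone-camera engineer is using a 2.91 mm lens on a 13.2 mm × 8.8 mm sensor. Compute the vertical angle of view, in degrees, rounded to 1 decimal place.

113.0°

Angle of view α = 2·arctan(h/2f) with h = 8.8 mm and f = 2.91 mm.
h/2f = 1.51203; arctan(1.51203) ≈ 56.5208°, so α ≈ 113.0416°.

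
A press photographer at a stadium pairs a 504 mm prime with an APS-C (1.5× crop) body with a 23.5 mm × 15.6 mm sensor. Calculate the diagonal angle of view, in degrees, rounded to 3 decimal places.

Sensor diagonal = √(23.5² + 15.6²) = √795.6100 ≈ 28.2066 mm.
Angle of view α = 2·arctan(d/2f) with d = 28.2066 mm and f = 504 mm.
d/2f = 0.02798; arctan(0.02798) ≈ 1.6029°, so α ≈ 3.2057°.

3.206°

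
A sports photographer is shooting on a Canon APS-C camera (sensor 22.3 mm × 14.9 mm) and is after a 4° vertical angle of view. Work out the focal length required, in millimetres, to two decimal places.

213.34 mm

From α = 2·arctan(h/2f) we get f = h / (2·tan(α/2)).
With h = 14.9 mm and α/2 = 2°, tan(α/2) ≈ 0.03492, so f ≈ 14.9 / 0.06984 ≈ 213.3401 mm.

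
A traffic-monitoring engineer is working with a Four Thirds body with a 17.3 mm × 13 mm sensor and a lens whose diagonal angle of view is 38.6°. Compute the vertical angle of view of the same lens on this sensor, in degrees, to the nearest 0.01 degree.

Sensor diagonal = √(17.3² + 13²) = √468.2900 ≈ 21.6400 mm.
From the diagonal AOV: f = 21.6400 / (2·tan(19.3°)) = 21.6400 / 0.70039 ≈ 30.8971 mm.
Vertical AOV = 2·arctan(13 / (2 × 30.8971)) = 2·arctan(0.21038) ≈ 23.7608°.

23.76°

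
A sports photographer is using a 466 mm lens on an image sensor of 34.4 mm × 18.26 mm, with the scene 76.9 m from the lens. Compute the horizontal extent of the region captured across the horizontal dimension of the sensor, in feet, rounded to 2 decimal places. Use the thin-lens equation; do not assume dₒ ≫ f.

dₒ: 76.9 m = 76900 mm.
Similar triangles through the lens centre give W/dₒ = w/dᵢ; with 1/f = 1/dₒ + 1/dᵢ this gives W = w·(dₒ − f)/f.
W = 34.4 mm × (76900 − 466) / 466 = 34.4 × 164.0215 ≈ 5642.338 mm = 5642.338/304.8 ft = 18.5116 ft.

18.51 ft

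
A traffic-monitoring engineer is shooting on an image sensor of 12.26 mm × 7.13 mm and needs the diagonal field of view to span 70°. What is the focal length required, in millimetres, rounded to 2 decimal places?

10.13 mm

Sensor diagonal = √(12.26² + 7.13²) = √201.1445 ≈ 14.1825 mm.
From α = 2·arctan(d/2f) we get f = d / (2·tan(α/2)).
With d = 14.1825 mm and α/2 = 35°, tan(α/2) ≈ 0.70021, so f ≈ 14.1825 / 1.40042 ≈ 10.1274 mm.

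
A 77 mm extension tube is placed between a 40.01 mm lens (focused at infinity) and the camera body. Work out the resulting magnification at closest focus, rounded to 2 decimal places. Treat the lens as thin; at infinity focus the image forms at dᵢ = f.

The tube moves the image plane from f to f + e, so dᵢ = 40.01 + 77 = 117.01 mm. Focus is achieved when 1/f = 1/dₒ + 1/dᵢ, giving dₒ = 1/(1/f − 1/(f+e)).
Magnification m = dᵢ/dₒ = (f+e)·(1/f − 1/(f+e)) = e/f = 77/40.01 ≈ 1.9245.

1.92×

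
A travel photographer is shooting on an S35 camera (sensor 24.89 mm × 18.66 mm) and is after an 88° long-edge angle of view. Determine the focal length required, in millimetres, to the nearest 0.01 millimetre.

From α = 2·arctan(w/2f) we get f = w / (2·tan(α/2)).
With w = 24.89 mm and α/2 = 44°, tan(α/2) ≈ 0.96569, so f ≈ 24.89 / 1.93138 ≈ 12.8872 mm.

12.89 mm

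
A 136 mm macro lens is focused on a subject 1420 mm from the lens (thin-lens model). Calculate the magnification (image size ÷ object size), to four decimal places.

0.1059×

Thin lens: 1/f = 1/dₒ + 1/dᵢ → 1/dᵢ = 1/136 − 1/1420 = 0.0066487 mm⁻¹, so dᵢ ≈ 150.4050 mm.
Magnification m = dᵢ/dₒ = 150.4050/1420 ≈ 0.10592.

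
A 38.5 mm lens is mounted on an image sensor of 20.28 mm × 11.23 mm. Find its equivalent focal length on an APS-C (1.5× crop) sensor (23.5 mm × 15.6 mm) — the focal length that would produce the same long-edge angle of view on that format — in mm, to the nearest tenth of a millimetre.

Equal angle of view means equal width/f ratio, so f₂ = f₁ · (width₂/width₁) = 38.5 × 23.5/20.28.
f₂ = 38.5 × 1.15878 ≈ 44.613 mm.

44.6 mm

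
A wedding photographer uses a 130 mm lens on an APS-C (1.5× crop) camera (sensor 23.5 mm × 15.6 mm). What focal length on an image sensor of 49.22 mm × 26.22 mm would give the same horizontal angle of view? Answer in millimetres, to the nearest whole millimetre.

272 mm

Equal angle of view means equal width/f ratio, so f₂ = f₁ · (width₂/width₁) = 130 × 49.22/23.5.
f₂ = 130 × 2.09447 ≈ 272.281 mm.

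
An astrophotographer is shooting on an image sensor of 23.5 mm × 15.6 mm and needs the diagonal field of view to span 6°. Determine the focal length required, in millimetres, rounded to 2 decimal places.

269.11 mm

Sensor diagonal = √(23.5² + 15.6²) = √795.6100 ≈ 28.2066 mm.
From α = 2·arctan(d/2f) we get f = d / (2·tan(α/2)).
With d = 28.2066 mm and α/2 = 3°, tan(α/2) ≈ 0.05241, so f ≈ 28.2066 / 0.10482 ≈ 269.1066 mm.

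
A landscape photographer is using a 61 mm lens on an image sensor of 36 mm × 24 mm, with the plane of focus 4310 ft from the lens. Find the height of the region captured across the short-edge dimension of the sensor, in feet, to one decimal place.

1695.7 ft

dₒ: 4310 ft × 304.8 mm/ft = 1313687.96 mm.
Similar triangles through the lens centre give W/dₒ = h/dᵢ; with 1/f = 1/dₒ + 1/dᵢ this gives W = h·(dₒ − f)/f.
W = 24 mm × (1.31369e+06 − 61) / 61 = 24 × 21534.8682 ≈ 516836.836 mm = 516836.836/304.8 ft = 1695.66 ft.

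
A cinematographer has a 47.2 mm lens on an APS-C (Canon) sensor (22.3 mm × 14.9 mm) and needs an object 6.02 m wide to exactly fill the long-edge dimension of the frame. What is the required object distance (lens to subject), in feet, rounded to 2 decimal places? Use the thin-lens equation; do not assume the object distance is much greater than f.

41.96 ft

W: 6.02 m = 6020 mm.
Magnification m = w/W = dᵢ/dₒ; combined with 1/f = 1/dₒ + 1/dᵢ this gives dₒ = f·(1 + W/w).
dₒ = 47.2 mm × (1 + 6020/22.3) = 47.2 × 270.9552 ≈ 12789.083 mm = 12789.083/304.8 ft = 41.9589 ft.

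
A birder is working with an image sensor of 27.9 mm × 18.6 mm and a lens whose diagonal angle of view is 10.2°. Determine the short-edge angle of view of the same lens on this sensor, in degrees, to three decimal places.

5.668°

Sensor diagonal = √(27.9² + 18.6²) = √1124.3700 ≈ 33.5316 mm.
From the diagonal AOV: f = 33.5316 / (2·tan(5.1°)) = 33.5316 / 0.17850 ≈ 187.8573 mm.
Short-edge AOV = 2·arctan(18.6 / (2 × 187.8573)) = 2·arctan(0.04951) ≈ 5.6683°.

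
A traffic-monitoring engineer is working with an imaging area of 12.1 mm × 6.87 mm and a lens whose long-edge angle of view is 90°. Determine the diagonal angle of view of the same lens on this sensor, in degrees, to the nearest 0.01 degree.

From the long-edge AOV: f = 12.1 / (2·tan(45°)) = 12.1 / 2.00000 ≈ 6.0500 mm.
Sensor diagonal = √(12.1² + 6.87²) = √193.6069 ≈ 13.9143 mm.
Diagonal AOV = 2·arctan(13.9143 / (2 × 6.0500)) = 2·arctan(1.14994) ≈ 97.9788°.

97.98°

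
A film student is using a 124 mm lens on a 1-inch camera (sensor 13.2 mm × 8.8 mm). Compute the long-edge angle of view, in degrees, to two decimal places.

6.09°

Angle of view α = 2·arctan(w/2f) with w = 13.2 mm and f = 124 mm.
w/2f = 0.05323; arctan(0.05323) ≈ 3.0467°, so α ≈ 6.0935°.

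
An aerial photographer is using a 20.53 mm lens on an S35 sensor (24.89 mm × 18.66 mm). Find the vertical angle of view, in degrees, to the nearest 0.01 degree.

Angle of view α = 2·arctan(h/2f) with h = 18.66 mm and f = 20.53 mm.
h/2f = 0.45446; arctan(0.45446) ≈ 24.4397°, so α ≈ 48.8795°.

48.88°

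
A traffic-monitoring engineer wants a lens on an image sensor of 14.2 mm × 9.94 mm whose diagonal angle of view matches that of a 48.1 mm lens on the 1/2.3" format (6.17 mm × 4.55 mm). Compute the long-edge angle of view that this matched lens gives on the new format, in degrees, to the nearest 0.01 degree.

7.47°

Sensor diagonal = √(6.17² + 4.55²) = √58.7714 ≈ 7.6663 mm.
Sensor diagonal = √(14.2² + 9.94²) = √300.4436 ≈ 17.3333 mm.
Equal diagonal AOV ⇒ f₂ = f₁ · 17.3333/7.6663 = 48.1 × 2.26099 ≈ 108.7536 mm.
Long-edge AOV on the new format = 2·arctan(14.2 / (2 × 108.7536)) = 2·arctan(0.06529) ≈ 7.4705°.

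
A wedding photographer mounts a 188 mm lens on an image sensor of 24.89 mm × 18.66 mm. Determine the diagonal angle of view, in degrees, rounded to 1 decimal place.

9.5°

Sensor diagonal = √(24.89² + 18.66²) = √967.7077 ≈ 31.1080 mm.
Angle of view α = 2·arctan(d/2f) with d = 31.1080 mm and f = 188 mm.
d/2f = 0.08273; arctan(0.08273) ≈ 4.7295°, so α ≈ 9.4591°.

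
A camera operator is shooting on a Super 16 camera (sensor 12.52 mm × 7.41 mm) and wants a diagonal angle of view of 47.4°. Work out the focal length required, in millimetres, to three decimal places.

Sensor diagonal = √(12.52² + 7.41²) = √211.6585 ≈ 14.5485 mm.
From α = 2·arctan(d/2f) we get f = d / (2·tan(α/2)).
With d = 14.5485 mm and α/2 = 23.7°, tan(α/2) ≈ 0.43897, so f ≈ 14.5485 / 0.87794 ≈ 16.5712 mm.

16.571 mm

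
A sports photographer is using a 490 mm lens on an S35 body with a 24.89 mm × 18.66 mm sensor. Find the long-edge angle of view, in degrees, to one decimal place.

Angle of view α = 2·arctan(w/2f) with w = 24.89 mm and f = 490 mm.
w/2f = 0.02540; arctan(0.02540) ≈ 1.4549°, so α ≈ 2.9098°.

2.9°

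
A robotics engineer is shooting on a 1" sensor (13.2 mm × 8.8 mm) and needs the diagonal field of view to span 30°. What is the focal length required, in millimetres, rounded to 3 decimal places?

Sensor diagonal = √(13.2² + 8.8²) = √251.6800 ≈ 15.8644 mm.
From α = 2·arctan(d/2f) we get f = d / (2·tan(α/2)).
With d = 15.8644 mm and α/2 = 15°, tan(α/2) ≈ 0.26795, so f ≈ 15.8644 / 0.53590 ≈ 29.6034 mm.

29.603 mm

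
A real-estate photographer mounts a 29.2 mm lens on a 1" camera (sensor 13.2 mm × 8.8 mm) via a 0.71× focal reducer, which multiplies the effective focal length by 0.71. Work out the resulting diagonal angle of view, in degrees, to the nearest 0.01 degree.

Effective focal length f = 29.2 × 0.71 = 20.732 mm.
Sensor diagonal = √(13.2² + 8.8²) = √251.6800 ≈ 15.8644 mm.
α = 2·arctan(15.864 / (2 × 20.732)) = 2·arctan(0.38261) ≈ 41.8744°.

41.87°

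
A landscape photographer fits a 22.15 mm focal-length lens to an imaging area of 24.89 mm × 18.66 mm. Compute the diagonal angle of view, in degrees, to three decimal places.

70.154°

Sensor diagonal = √(24.89² + 18.66²) = √967.7077 ≈ 31.1080 mm.
Angle of view α = 2·arctan(d/2f) with d = 31.1080 mm and f = 22.15 mm.
d/2f = 0.70221; arctan(0.70221) ≈ 35.0770°, so α ≈ 70.1540°.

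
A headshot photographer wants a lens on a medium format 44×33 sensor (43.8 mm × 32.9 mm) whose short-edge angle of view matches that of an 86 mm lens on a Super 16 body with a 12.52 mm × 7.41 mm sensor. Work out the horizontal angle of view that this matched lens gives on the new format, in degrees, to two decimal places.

6.57°

Equal short-edge AOV ⇒ f₂ = f₁ · 32.9/7.41 = 86 × 4.43995 ≈ 381.8354 mm.
Horizontal AOV on the new format = 2·arctan(43.8 / (2 × 381.8354)) = 2·arctan(0.05735) ≈ 6.5652°.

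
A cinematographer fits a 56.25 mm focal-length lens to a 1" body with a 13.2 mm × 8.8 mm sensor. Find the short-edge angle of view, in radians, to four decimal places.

Angle of view α = 2·arctan(h/2f) with h = 8.8 mm and f = 56.25 mm.
h/2f = 0.07822; arctan(0.07822) ≈ 0.0781 rad, so α ≈ 0.1561 rad.

0.1561 rad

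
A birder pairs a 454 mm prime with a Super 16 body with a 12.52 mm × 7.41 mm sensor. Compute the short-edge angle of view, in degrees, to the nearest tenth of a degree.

Angle of view α = 2·arctan(h/2f) with h = 7.41 mm and f = 454 mm.
h/2f = 0.00816; arctan(0.00816) ≈ 0.4676°, so α ≈ 0.9351°.

0.9°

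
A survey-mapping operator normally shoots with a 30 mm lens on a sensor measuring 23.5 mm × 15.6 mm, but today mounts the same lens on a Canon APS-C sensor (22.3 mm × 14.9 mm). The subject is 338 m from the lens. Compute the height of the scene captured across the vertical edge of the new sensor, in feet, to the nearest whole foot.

551 ft

The focal length stays 30 mm; the relevant sensor dimension is now h = 14.9 mm. Object distance dₒ = 338 m = 338000 mm.
Thin-lens field height W = h·(dₒ − f)/f = 14.9 × (338000 − 30)/30 ≈ 167858.433 mm = 167858.433/304.8 ft = 550.717 ft.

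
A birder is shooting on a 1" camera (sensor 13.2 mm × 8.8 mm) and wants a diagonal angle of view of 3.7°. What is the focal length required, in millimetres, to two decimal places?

245.58 mm

Sensor diagonal = √(13.2² + 8.8²) = √251.6800 ≈ 15.8644 mm.
From α = 2·arctan(d/2f) we get f = d / (2·tan(α/2)).
With d = 15.8644 mm and α/2 = 1.85°, tan(α/2) ≈ 0.03230, so f ≈ 15.8644 / 0.06460 ≈ 245.5807 mm.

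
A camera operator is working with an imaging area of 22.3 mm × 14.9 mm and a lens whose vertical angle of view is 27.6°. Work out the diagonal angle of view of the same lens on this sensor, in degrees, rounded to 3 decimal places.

47.702°

From the vertical AOV: f = 14.9 / (2·tan(13.8°)) = 14.9 / 0.49125 ≈ 30.3310 mm.
Sensor diagonal = √(22.3² + 14.9²) = √719.3000 ≈ 26.8198 mm.
Diagonal AOV = 2·arctan(26.8198 / (2 × 30.3310)) = 2·arctan(0.44212) ≈ 47.7022°.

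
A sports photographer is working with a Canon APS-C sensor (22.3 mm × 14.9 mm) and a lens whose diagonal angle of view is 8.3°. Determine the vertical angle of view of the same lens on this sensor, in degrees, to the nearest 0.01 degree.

4.62°

Sensor diagonal = √(22.3² + 14.9²) = √719.3000 ≈ 26.8198 mm.
From the diagonal AOV: f = 26.8198 / (2·tan(4.15°)) = 26.8198 / 0.14512 ≈ 184.8158 mm.
Vertical AOV = 2·arctan(14.9 / (2 × 184.8158)) = 2·arctan(0.04031) ≈ 4.6167°.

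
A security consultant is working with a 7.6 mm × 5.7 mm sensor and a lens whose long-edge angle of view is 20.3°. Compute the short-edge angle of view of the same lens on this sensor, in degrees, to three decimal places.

15.295°

From the long-edge AOV: f = 7.6 / (2·tan(10.15°)) = 7.6 / 0.35806 ≈ 21.2258 mm.
Short-edge AOV = 2·arctan(5.7 / (2 × 21.2258)) = 2·arctan(0.13427) ≈ 15.2948°.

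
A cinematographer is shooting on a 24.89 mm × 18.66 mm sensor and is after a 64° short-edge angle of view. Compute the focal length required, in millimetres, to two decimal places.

14.93 mm

From α = 2·arctan(h/2f) we get f = h / (2·tan(α/2)).
With h = 18.66 mm and α/2 = 32°, tan(α/2) ≈ 0.62487, so f ≈ 18.66 / 1.24974 ≈ 14.9311 mm.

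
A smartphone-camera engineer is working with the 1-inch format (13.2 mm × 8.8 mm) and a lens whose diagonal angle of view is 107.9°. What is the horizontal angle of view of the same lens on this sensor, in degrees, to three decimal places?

97.641°

Sensor diagonal = √(13.2² + 8.8²) = √251.6800 ≈ 15.8644 mm.
From the diagonal AOV: f = 15.8644 / (2·tan(53.95°)) = 15.8644 / 2.74772 ≈ 5.7737 mm.
Horizontal AOV = 2·arctan(13.2 / (2 × 5.7737)) = 2·arctan(1.14312) ≈ 97.6412°.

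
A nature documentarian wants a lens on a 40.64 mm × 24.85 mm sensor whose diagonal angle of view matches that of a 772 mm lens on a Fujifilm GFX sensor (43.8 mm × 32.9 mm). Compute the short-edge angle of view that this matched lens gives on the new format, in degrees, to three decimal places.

2.121°

Sensor diagonal = √(43.8² + 32.9²) = √3000.8500 ≈ 54.7800 mm.
Sensor diagonal = √(40.64² + 24.85²) = √2269.1321 ≈ 47.6354 mm.
Equal diagonal AOV ⇒ f₂ = f₁ · 47.6354/54.7800 = 772 × 0.86958 ≈ 671.3130 mm.
Short-edge AOV on the new format = 2·arctan(24.85 / (2 × 671.3130)) = 2·arctan(0.01851) ≈ 2.1207°.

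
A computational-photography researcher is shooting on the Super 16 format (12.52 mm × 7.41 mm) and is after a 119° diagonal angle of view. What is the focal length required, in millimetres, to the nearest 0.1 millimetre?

Sensor diagonal = √(12.52² + 7.41²) = √211.6585 ≈ 14.5485 mm.
From α = 2·arctan(d/2f) we get f = d / (2·tan(α/2)).
With d = 14.5485 mm and α/2 = 59.5°, tan(α/2) ≈ 1.69766, so f ≈ 14.5485 / 3.39533 ≈ 4.2849 mm.

4.3 mm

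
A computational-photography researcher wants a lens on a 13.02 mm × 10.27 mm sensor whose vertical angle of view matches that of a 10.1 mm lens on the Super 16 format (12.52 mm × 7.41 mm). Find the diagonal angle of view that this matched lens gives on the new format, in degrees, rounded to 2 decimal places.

Equal vertical AOV ⇒ f₂ = f₁ · 10.27/7.41 = 10.1 × 1.38596 ≈ 13.9982 mm.
Sensor diagonal = √(13.02² + 10.27²) = √274.9933 ≈ 16.5829 mm.
Diagonal AOV on the new format = 2·arctan(16.5829 / (2 × 13.9982)) = 2·arctan(0.59232) ≈ 61.2783°.

61.28°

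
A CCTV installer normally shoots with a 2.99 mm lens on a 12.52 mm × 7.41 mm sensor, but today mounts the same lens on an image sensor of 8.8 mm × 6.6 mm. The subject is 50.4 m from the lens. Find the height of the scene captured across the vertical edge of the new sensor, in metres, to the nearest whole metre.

111 m

The focal length stays 2.99 mm; the relevant sensor dimension is now h = 6.6 mm. Object distance dₒ = 50.4 m = 50400 mm.
Thin-lens field height W = h·(dₒ − f)/f = 6.6 × (50400 − 2.99)/2.99 ≈ 111244.236 mm = 111.244 m.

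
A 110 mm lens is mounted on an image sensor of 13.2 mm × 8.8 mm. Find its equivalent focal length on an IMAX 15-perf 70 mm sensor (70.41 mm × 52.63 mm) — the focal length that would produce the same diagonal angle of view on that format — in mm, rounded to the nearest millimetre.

610 mm

Sensor diagonal = √(13.2² + 8.8²) = √251.6800 ≈ 15.8644 mm.
Sensor diagonal = √(70.41² + 52.63²) = √7727.4850 ≈ 87.9061 mm.
Equal angle of view means equal diagonal/f ratio, so f₂ = f₁ · (diagonal₂/diagonal₁) = 110 × 87.9061/15.8644.
f₂ = 110 × 5.54108 ≈ 609.519 mm.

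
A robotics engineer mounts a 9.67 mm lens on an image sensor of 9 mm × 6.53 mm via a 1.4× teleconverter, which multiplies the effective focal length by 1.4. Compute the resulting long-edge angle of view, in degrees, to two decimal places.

36.77°

Effective focal length f = 9.67 × 1.4 = 13.538 mm.
α = 2·arctan(9 / (2 × 13.538)) = 2·arctan(0.33240) ≈ 36.7734°.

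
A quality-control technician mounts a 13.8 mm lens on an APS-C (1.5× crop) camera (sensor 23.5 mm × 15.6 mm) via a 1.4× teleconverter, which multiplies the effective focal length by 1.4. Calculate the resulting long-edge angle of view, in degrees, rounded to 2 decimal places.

Effective focal length f = 13.8 × 1.4 = 19.32 mm.
α = 2·arctan(23.5 / (2 × 19.32)) = 2·arctan(0.60818) ≈ 62.6141°.

62.61°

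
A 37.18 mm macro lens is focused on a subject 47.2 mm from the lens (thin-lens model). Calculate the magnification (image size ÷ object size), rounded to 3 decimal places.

3.711×

Thin lens: 1/f = 1/dₒ + 1/dᵢ → 1/dᵢ = 1/37.18 − 1/47.2 = 0.0057097 mm⁻¹, so dᵢ ≈ 175.1393 mm.
Magnification m = dᵢ/dₒ = 175.1393/47.2 ≈ 3.71058.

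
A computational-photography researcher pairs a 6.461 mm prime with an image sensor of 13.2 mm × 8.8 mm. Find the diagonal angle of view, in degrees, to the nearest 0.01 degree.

101.67°

Sensor diagonal = √(13.2² + 8.8²) = √251.6800 ≈ 15.8644 mm.
Angle of view α = 2·arctan(d/2f) with d = 15.8644 mm and f = 6.461 mm.
d/2f = 1.22771; arctan(1.22771) ≈ 50.8363°, so α ≈ 101.6725°.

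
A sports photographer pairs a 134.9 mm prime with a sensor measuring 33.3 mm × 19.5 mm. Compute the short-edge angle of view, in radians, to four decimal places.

Angle of view α = 2·arctan(h/2f) with h = 19.5 mm and f = 134.9 mm.
h/2f = 0.07228; arctan(0.07228) ≈ 0.0722 rad, so α ≈ 0.1443 rad.

0.1443 rad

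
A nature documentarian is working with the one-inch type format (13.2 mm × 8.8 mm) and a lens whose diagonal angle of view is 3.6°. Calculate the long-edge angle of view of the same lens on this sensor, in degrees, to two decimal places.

3.00°

Sensor diagonal = √(13.2² + 8.8²) = √251.6800 ≈ 15.8644 mm.
From the diagonal AOV: f = 15.8644 / (2·tan(1.8°)) = 15.8644 / 0.06285 ≈ 252.4071 mm.
Long-edge AOV = 2·arctan(13.2 / (2 × 252.4071)) = 2·arctan(0.02615) ≈ 2.9957°.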